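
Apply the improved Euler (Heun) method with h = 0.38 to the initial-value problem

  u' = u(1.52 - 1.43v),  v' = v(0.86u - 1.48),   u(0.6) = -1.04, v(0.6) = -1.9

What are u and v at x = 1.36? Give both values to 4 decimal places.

Heun on (u,v): k1 = f(x_n, state_n); k2 = f(x_n + h, state_n + h·k1); state_{n+1} = state_n + (h/2)·(k1 + k2).
0.600000: (-1.040000, -1.900000)
  k1 = (-4.406480, 4.511360)
  predictor → (-2.714462, -0.185683)
  k2 = (-4.846746, 0.708277)
  → (-2.798113, -0.908269)
0.980000: (-2.798113, -0.908269)
  k1 = (-7.887390, 3.529876)
  predictor → (-5.795321, 0.433084)
  k2 = (-5.219789, -2.799443)
  → (-5.288477, -0.769487)
(u(1.36), v(1.36)) ≈ (-5.2885, -0.7695)

-5.2885, -0.7695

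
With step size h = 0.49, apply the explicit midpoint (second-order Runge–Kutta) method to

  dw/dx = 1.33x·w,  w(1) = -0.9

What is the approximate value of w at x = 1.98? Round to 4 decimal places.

Midpoint: k1 = f(x_n, w_n); k2 = f(x_n + h/2, w_n + (h/2)·k1); w_{n+1} = w_n + h·k2.
x=1.000000, w=-0.900000:
  k1 = f(1.000000, -0.900000) = -1.197000
  k2 = f(1.245000, -1.193265) = -1.975868
  w ← -0.900000 + 0.49·(-1.975868) = -1.868175
x=1.490000, w=-1.868175:
  k1 = f(1.490000, -1.868175) = -3.702163
  k2 = f(1.735000, -2.775205) = -6.403925
  w ← -1.868175 + 0.49·(-6.403925) = -5.006098
w(1.98) ≈ -5.0061

-5.0061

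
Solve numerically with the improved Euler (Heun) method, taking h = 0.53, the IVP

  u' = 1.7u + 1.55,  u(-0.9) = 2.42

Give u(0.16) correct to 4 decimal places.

Heun: k1 = f(t_n, u_n); k2 = f(t_n + h, u_n + h·k1); u_{n+1} = u_n + (h/2)·(k1 + k2).
t=-0.900000, u=2.420000:
  k1 = f(-0.900000, 2.420000) = 5.664000
  k2 = f(-0.370000, 5.421920) = 10.767264
  u ← 2.420000 + (0.53/2)·(5.664000 + 10.767264) = 6.774285
t=-0.370000, u=6.774285:
  k1 = f(-0.370000, 6.774285) = 13.066284
  k2 = f(0.160000, 13.699416) = 24.839007
  u ← 6.774285 + (0.53/2)·(13.066284 + 24.839007) = 16.819187
u(0.16) ≈ 16.8192

16.8192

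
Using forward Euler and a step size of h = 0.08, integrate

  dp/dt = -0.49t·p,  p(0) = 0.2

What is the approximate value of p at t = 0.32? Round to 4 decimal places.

0.1963

Euler: p_{n+1} = p_n + h·f(t_n, p_n).
t=0.000000, p=0.200000: f=0.000000 → p ← 0.200000 + 0.08·0.000000 = 0.200000
t=0.080000, p=0.200000: f=-0.007840 → p ← 0.200000 + 0.08·(-0.007840) = 0.199373
t=0.160000, p=0.199373: f=-0.015631 → p ← 0.199373 + 0.08·(-0.015631) = 0.198122
t=0.240000, p=0.198122: f=-0.023299 → p ← 0.198122 + 0.08·(-0.023299) = 0.196258
p(0.32) ≈ 0.1963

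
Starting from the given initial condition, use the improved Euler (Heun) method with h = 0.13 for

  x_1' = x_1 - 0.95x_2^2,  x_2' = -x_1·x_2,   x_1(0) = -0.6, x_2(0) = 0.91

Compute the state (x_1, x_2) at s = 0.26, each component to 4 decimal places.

-1.0547, 1.1203

Heun on (x_1,x_2): k1 = f(s_n, state_n); k2 = f(s_n + h, state_n + h·k1); state_{n+1} = state_n + (h/2)·(k1 + k2).
0.000000: (-0.600000, 0.910000)
  k1 = (-1.386695, 0.546000)
  predictor → (-0.780270, 0.980980)
  k2 = (-1.694476, 0.765430)
  → (-0.800276, 0.995243)
0.130000: (-0.800276, 0.995243)
  k1 = (-1.741259, 0.796469)
  predictor → (-1.026640, 1.098784)
  k2 = (-2.173600, 1.128055)
  → (-1.054742, 1.120337)
(x_1(0.26), x_2(0.26)) ≈ (-1.0547, 1.1203)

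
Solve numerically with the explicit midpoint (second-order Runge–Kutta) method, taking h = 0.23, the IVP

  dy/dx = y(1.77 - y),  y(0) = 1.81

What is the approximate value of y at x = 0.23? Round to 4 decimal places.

1.7969

Midpoint: k1 = f(x_n, y_n); k2 = f(x_n + h/2, y_n + (h/2)·k1); y_{n+1} = y_n + h·k2.
x=0.000000, y=1.810000:
  k1 = f(0.000000, 1.810000) = -0.072400
  k2 = f(0.115000, 1.801674) = -0.057066
  y ← 1.810000 + 0.23·(-0.057066) = 1.796875
y(0.23) ≈ 1.7969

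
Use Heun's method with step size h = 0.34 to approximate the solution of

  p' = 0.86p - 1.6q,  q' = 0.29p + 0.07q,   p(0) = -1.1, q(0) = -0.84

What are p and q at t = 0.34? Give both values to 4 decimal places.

-0.9100, -0.9633

Heun on (p,q): k1 = f(t_n, state_n); k2 = f(t_n + h, state_n + h·k1); state_{n+1} = state_n + (h/2)·(k1 + k2).
0.000000: (-1.100000, -0.840000)
  k1 = (0.398000, -0.377800)
  predictor → (-0.964680, -0.968452)
  k2 = (0.719898, -0.347549)
  → (-0.909957, -0.963309)
(p(0.34), q(0.34)) ≈ (-0.9100, -0.9633)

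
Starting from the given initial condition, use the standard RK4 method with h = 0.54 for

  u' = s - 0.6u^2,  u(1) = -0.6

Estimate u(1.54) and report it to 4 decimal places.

0.0413

RK4: k1 = f(s_n, u_n); k2 = f(s_n + h/2, u_n + (h/2)·k1); k3 = f(s_n + h/2, u_n + (h/2)·k2); k4 = f(s_n + h, u_n + h·k3); u_{n+1} = u_n + (h/6)·(k1 + 2k2 + 2k3 + k4).
s=1.000000, u=-0.600000:
  k1 = f(1.000000, -0.600000) = 0.784000
  k2 = f(1.270000, -0.388320) = 1.179525
  k3 = f(1.270000, -0.281528) = 1.222445
  k4 = f(1.540000, 0.060120) = 1.537831
  u ← -0.600000 + (0.54/6)·(k1 + 2k2 + 2k3 + k4) = 0.041319
u(1.54) ≈ 0.0413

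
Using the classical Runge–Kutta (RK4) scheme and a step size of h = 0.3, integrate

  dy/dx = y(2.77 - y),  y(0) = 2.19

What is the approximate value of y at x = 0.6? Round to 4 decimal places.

2.6366

RK4: k1 = f(x_n, y_n); k2 = f(x_n + h/2, y_n + (h/2)·k1); k3 = f(x_n + h/2, y_n + (h/2)·k2); k4 = f(x_n + h, y_n + h·k3); y_{n+1} = y_n + (h/6)·(k1 + 2k2 + 2k3 + k4).
x=0.000000, y=2.190000:
  k1 = f(0.000000, 2.190000) = 1.270200
  k2 = f(0.150000, 2.380530) = 0.927145
  k3 = f(0.150000, 2.329072) = 1.026954
  k4 = f(0.300000, 2.498086) = 0.679264
  y ← 2.190000 + (0.3/6)·(k1 + 2k2 + 2k3 + k4) = 2.482883
x=0.300000, y=2.482883:
  k1 = f(0.300000, 2.482883) = 0.712878
  k2 = f(0.450000, 2.589815) = 0.466646
  k3 = f(0.450000, 2.552880) = 0.554281
  k4 = f(0.600000, 2.649167) = 0.320106
  y ← 2.482883 + (0.3/6)·(k1 + 2k2 + 2k3 + k4) = 2.636625
y(0.6) ≈ 2.6366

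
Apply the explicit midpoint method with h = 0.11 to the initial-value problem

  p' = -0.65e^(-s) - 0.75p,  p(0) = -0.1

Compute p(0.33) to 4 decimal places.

-0.2383

Midpoint: k1 = f(s_n, p_n); k2 = f(s_n + h/2, p_n + (h/2)·k1); p_{n+1} = p_n + h·k2.
s=0.000000, p=-0.100000:
  k1 = f(0.000000, -0.100000) = -0.575000
  k2 = f(0.055000, -0.131625) = -0.516497
  p ← -0.100000 + 0.11·(-0.516497) = -0.156815
s=0.110000, p=-0.156815:
  k1 = f(0.110000, -0.156815) = -0.464681
  k2 = f(0.165000, -0.182372) = -0.414352
  p ← -0.156815 + 0.11·(-0.414352) = -0.202393
s=0.220000, p=-0.202393:
  k1 = f(0.220000, -0.202393) = -0.369842
  k2 = f(0.275000, -0.222735) = -0.326671
  p ← -0.202393 + 0.11·(-0.326671) = -0.238327
p(0.33) ≈ -0.2383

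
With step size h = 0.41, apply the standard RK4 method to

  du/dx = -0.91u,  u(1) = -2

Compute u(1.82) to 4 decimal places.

-0.9485

RK4: k1 = f(x_n, u_n); k2 = f(x_n + h/2, u_n + (h/2)·k1); k3 = f(x_n + h/2, u_n + (h/2)·k2); k4 = f(x_n + h, u_n + h·k3); u_{n+1} = u_n + (h/6)·(k1 + 2k2 + 2k3 + k4).
x=1.000000, u=-2.000000:
  k1 = f(1.000000, -2.000000) = 1.820000
  k2 = f(1.205000, -1.626900) = 1.480479
  k3 = f(1.205000, -1.696502) = 1.543817
  k4 = f(1.410000, -1.367035) = 1.244002
  u ← -2.000000 + (0.41/6)·(k1 + 2k2 + 2k3 + k4) = -1.377306
x=1.410000, u=-1.377306:
  k1 = f(1.410000, -1.377306) = 1.253349
  k2 = f(1.615000, -1.120370) = 1.019536
  k3 = f(1.615000, -1.168301) = 1.063154
  k4 = f(1.820000, -0.941413) = 0.856686
  u ← -1.377306 + (0.41/6)·(k1 + 2k2 + 2k3 + k4) = -0.948486
u(1.82) ≈ -0.9485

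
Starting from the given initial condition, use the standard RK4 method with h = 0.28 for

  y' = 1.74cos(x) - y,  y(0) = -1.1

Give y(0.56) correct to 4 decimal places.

RK4: k1 = f(x_n, y_n); k2 = f(x_n + h/2, y_n + (h/2)·k1); k3 = f(x_n + h/2, y_n + (h/2)·k2); k4 = f(x_n + h, y_n + h·k3); y_{n+1} = y_n + (h/6)·(k1 + 2k2 + 2k3 + k4).
x=0.000000, y=-1.100000:
  k1 = f(0.000000, -1.100000) = 2.840000
  k2 = f(0.140000, -0.702400) = 2.425376
  k3 = f(0.140000, -0.760447) = 2.483423
  k4 = f(0.280000, -0.404641) = 2.076878
  y ← -1.100000 + (0.28/6)·(k1 + 2k2 + 2k3 + k4) = -0.412391
x=0.280000, y=-0.412391:
  k1 = f(0.280000, -0.412391) = 2.084628
  k2 = f(0.420000, -0.120543) = 1.709318
  k3 = f(0.420000, -0.173087) = 1.761861
  k4 = f(0.560000, 0.080930) = 1.393294
  y ← -0.412391 + (0.28/6)·(k1 + 2k2 + 2k3 + k4) = 0.073889
y(0.56) ≈ 0.0739

0.0739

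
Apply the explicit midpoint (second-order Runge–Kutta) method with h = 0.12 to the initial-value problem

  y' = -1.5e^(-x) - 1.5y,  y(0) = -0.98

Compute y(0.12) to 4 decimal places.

-0.9728

Midpoint: k1 = f(x_n, y_n); k2 = f(x_n + h/2, y_n + (h/2)·k1); y_{n+1} = y_n + h·k2.
x=0.000000, y=-0.980000:
  k1 = f(0.000000, -0.980000) = -0.030000
  k2 = f(0.060000, -0.981800) = 0.060053
  y ← -0.980000 + 0.12·0.060053 = -0.972794
y(0.12) ≈ -0.9728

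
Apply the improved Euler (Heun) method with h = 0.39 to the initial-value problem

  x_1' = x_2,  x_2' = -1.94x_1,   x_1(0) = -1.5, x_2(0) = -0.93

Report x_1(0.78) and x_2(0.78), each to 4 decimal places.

Heun on (x_1,x_2): k1 = f(t_n, state_n); k2 = f(t_n + h, state_n + h·k1); state_{n+1} = state_n + (h/2)·(k1 + k2).
0.000000: (-1.500000, -0.930000)
  k1 = (-0.930000, 2.910000)
  predictor → (-1.862700, 0.204900)
  k2 = (0.204900, 3.613638)
  → (-1.641395, 0.342109)
0.390000: (-1.641395, 0.342109)
  k1 = (0.342109, 3.184305)
  predictor → (-1.507972, 1.583988)
  k2 = (1.583988, 2.925465)
  → (-1.265805, 1.533515)
(x_1(0.78), x_2(0.78)) ≈ (-1.2658, 1.5335)

-1.2658, 1.5335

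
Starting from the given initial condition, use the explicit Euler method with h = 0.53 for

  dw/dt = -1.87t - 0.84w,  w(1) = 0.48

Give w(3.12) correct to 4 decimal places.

Euler: w_{n+1} = w_n + h·f(t_n, w_n).
t=1.000000, w=0.480000: f=-2.273200 → w ← 0.480000 + 0.53·(-2.273200) = -0.724796
t=1.530000, w=-0.724796: f=-2.252271 → w ← -0.724796 + 0.53·(-2.252271) = -1.918500
t=2.060000, w=-1.918500: f=-2.240660 → w ← -1.918500 + 0.53·(-2.240660) = -3.106050
t=2.590000, w=-3.106050: f=-2.234218 → w ← -3.106050 + 0.53·(-2.234218) = -4.290185
w(3.12) ≈ -4.2902

-4.2902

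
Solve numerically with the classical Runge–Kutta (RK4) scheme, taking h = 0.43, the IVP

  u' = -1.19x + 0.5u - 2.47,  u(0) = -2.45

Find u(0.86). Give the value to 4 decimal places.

-6.9308

RK4: k1 = f(x_n, u_n); k2 = f(x_n + h/2, u_n + (h/2)·k1); k3 = f(x_n + h/2, u_n + (h/2)·k2); k4 = f(x_n + h, u_n + h·k3); u_{n+1} = u_n + (h/6)·(k1 + 2k2 + 2k3 + k4).
x=0.000000, u=-2.450000:
  k1 = f(0.000000, -2.450000) = -3.695000
  k2 = f(0.215000, -3.244425) = -4.348063
  k3 = f(0.215000, -3.384833) = -4.418267
  k4 = f(0.430000, -4.349855) = -5.156627
  u ← -2.450000 + (0.43/6)·(k1 + 2k2 + 2k3 + k4) = -4.340874
x=0.430000, u=-4.340874:
  k1 = f(0.430000, -4.340874) = -5.152137
  k2 = f(0.645000, -5.448583) = -5.961842
  k3 = f(0.645000, -5.622670) = -6.048885
  k4 = f(0.860000, -6.941894) = -6.964347
  u ← -4.340874 + (0.43/6)·(k1 + 2k2 + 2k3 + k4) = -6.930759
u(0.86) ≈ -6.9308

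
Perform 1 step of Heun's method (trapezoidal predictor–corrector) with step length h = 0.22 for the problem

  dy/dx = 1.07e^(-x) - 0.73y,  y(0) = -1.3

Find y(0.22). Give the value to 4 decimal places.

Heun: k1 = f(x_n, y_n); k2 = f(x_n + h, y_n + h·k1); y_{n+1} = y_n + (h/2)·(k1 + k2).
x=0.000000, y=-1.300000:
  k1 = f(0.000000, -1.300000) = 2.019000
  k2 = f(0.220000, -0.855820) = 1.483444
  y ← -1.300000 + (0.22/2)·(2.019000 + 1.483444) = -0.914731
y(0.22) ≈ -0.9147

-0.9147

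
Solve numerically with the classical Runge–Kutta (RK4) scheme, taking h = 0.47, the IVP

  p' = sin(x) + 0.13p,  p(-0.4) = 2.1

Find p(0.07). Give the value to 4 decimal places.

2.1523

RK4: k1 = f(x_n, p_n); k2 = f(x_n + h/2, p_n + (h/2)·k1); k3 = f(x_n + h/2, p_n + (h/2)·k2); k4 = f(x_n + h, p_n + h·k3); p_{n+1} = p_n + (h/6)·(k1 + 2k2 + 2k3 + k4).
x=-0.400000, p=2.100000:
  k1 = f(-0.400000, 2.100000) = -0.116418
  k2 = f(-0.165000, 2.072642) = 0.105191
  k3 = f(-0.165000, 2.124720) = 0.111961
  k4 = f(0.070000, 2.152622) = 0.349784
  p ← 2.100000 + (0.47/6)·(k1 + 2k2 + 2k3 + k4) = 2.152301
p(0.07) ≈ 2.1523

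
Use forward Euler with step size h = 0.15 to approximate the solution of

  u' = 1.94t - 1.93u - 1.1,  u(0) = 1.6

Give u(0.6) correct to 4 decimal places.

0.1980

Euler: u_{n+1} = u_n + h·f(t_n, u_n).
t=0.000000, u=1.600000: f=-4.188000 → u ← 1.600000 + 0.15·(-4.188000) = 0.971800
t=0.150000, u=0.971800: f=-2.684574 → u ← 0.971800 + 0.15·(-2.684574) = 0.569114
t=0.300000, u=0.569114: f=-1.616390 → u ← 0.569114 + 0.15·(-1.616390) = 0.326655
t=0.450000, u=0.326655: f=-0.857445 → u ← 0.326655 + 0.15·(-0.857445) = 0.198039
u(0.6) ≈ 0.1980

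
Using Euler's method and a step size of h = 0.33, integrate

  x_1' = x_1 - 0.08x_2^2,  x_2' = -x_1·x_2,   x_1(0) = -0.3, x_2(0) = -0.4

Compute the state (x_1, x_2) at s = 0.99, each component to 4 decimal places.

-0.7266, -0.5871

Euler on (x_1,x_2): x_1_{n+1} = x_1_n + h·x_1', x_2_{n+1} = x_2_n + h·x_2'.
0.000000: (-0.300000, -0.400000); f=(-0.312800, -0.120000) → (-0.403224, -0.439600)
0.330000: (-0.403224, -0.439600); f=(-0.418684, -0.177257) → (-0.541390, -0.498095)
0.660000: (-0.541390, -0.498095); f=(-0.561238, -0.269663) → (-0.726598, -0.587084)
(x_1(0.99), x_2(0.99)) ≈ (-0.7266, -0.5871)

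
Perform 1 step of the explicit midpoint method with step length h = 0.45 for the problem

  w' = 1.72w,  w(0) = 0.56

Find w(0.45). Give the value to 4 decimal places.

Midpoint: k1 = f(t_n, w_n); k2 = f(t_n + h/2, w_n + (h/2)·k1); w_{n+1} = w_n + h·k2.
t=0.000000, w=0.560000:
  k1 = f(0.000000, 0.560000) = 0.963200
  k2 = f(0.225000, 0.776720) = 1.335958
  w ← 0.560000 + 0.45·1.335958 = 1.161181
w(0.45) ≈ 1.1612

1.1612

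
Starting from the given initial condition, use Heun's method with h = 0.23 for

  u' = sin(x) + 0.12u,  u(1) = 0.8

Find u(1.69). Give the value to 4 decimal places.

1.5523

Heun: k1 = f(x_n, u_n); k2 = f(x_n + h, u_n + h·k1); u_{n+1} = u_n + (h/2)·(k1 + k2).
x=1.000000, u=0.800000:
  k1 = f(1.000000, 0.800000) = 0.937471
  k2 = f(1.230000, 1.015618) = 1.064363
  u ← 0.800000 + (0.23/2)·(0.937471 + 1.064363) = 1.030211
x=1.230000, u=1.030211:
  k1 = f(1.230000, 1.030211) = 1.066114
  k2 = f(1.460000, 1.275417) = 1.146918
  u ← 1.030211 + (0.23/2)·(1.066114 + 1.146918) = 1.284710
x=1.460000, u=1.284710:
  k1 = f(1.460000, 1.284710) = 1.148034
  k2 = f(1.690000, 1.548757) = 1.178755
  u ← 1.284710 + (0.23/2)·(1.148034 + 1.178755) = 1.552290
u(1.69) ≈ 1.5523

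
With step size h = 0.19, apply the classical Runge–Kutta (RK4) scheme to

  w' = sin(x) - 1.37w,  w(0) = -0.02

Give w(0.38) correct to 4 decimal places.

0.0485

RK4: k1 = f(x_n, w_n); k2 = f(x_n + h/2, w_n + (h/2)·k1); k3 = f(x_n + h/2, w_n + (h/2)·k2); k4 = f(x_n + h, w_n + h·k3); w_{n+1} = w_n + (h/6)·(k1 + 2k2 + 2k3 + k4).
x=0.000000, w=-0.020000:
  k1 = f(0.000000, -0.020000) = 0.027400
  k2 = f(0.095000, -0.017397) = 0.118691
  k3 = f(0.095000, -0.008724) = 0.106810
  k4 = f(0.190000, 0.000294) = 0.188456
  w ← -0.020000 + (0.19/6)·(k1 + 2k2 + 2k3 + k4) = 0.001117
x=0.190000, w=0.001117:
  k1 = f(0.190000, 0.001117) = 0.187328
  k2 = f(0.285000, 0.018913) = 0.255246
  k3 = f(0.285000, 0.025366) = 0.246407
  k4 = f(0.380000, 0.047934) = 0.305250
  w ← 0.001117 + (0.19/6)·(k1 + 2k2 + 2k3 + k4) = 0.048487
w(0.38) ≈ 0.0485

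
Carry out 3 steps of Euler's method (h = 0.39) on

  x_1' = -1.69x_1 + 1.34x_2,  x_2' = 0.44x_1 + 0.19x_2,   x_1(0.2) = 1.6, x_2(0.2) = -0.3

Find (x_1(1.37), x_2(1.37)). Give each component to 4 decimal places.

0.0448, 0.0351

Euler on (x_1,x_2): x_1_{n+1} = x_1_n + h·x_1', x_2_{n+1} = x_2_n + h·x_2'.
0.200000: (1.600000, -0.300000); f=(-3.106000, 0.647000) → (0.388660, -0.047670)
0.590000: (0.388660, -0.047670); f=(-0.720713, 0.161953) → (0.107582, 0.015492)
0.980000: (0.107582, 0.015492); f=(-0.161054, 0.050279) → (0.044771, 0.035101)
(x_1(1.37), x_2(1.37)) ≈ (0.0448, 0.0351)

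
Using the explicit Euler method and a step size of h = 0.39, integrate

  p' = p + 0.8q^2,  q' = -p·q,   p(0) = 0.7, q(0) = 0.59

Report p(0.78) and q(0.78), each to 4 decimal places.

Euler on (p,q): p_{n+1} = p_n + h·p', q_{n+1} = q_n + h·q'.
0.000000: (0.700000, 0.590000); f=(0.978480, -0.413000) → (1.081607, 0.428930)
0.390000: (1.081607, 0.428930); f=(1.228792, -0.463934) → (1.560836, 0.247996)
(p(0.78), q(0.78)) ≈ (1.5608, 0.2480)

1.5608, 0.2480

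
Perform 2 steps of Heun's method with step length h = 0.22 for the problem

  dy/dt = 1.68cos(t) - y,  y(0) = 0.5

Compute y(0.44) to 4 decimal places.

Heun: k1 = f(t_n, y_n); k2 = f(t_n + h, y_n + h·k1); y_{n+1} = y_n + (h/2)·(k1 + k2).
t=0.000000, y=0.500000:
  k1 = f(0.000000, 0.500000) = 1.180000
  k2 = f(0.220000, 0.759600) = 0.879908
  y ← 0.500000 + (0.22/2)·(1.180000 + 0.879908) = 0.726590
t=0.220000, y=0.726590:
  k1 = f(0.220000, 0.726590) = 0.912918
  k2 = f(0.440000, 0.927432) = 0.592551
  y ← 0.726590 + (0.22/2)·(0.912918 + 0.592551) = 0.892191
y(0.44) ≈ 0.8922

0.8922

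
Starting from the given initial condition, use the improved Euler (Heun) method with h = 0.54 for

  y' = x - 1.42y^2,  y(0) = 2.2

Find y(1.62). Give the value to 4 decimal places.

Heun: k1 = f(x_n, y_n); k2 = f(x_n + h, y_n + h·k1); y_{n+1} = y_n + (h/2)·(k1 + k2).
x=0.000000, y=2.200000:
  k1 = f(0.000000, 2.200000) = -6.872800
  k2 = f(0.540000, -1.511312) = -2.703371
  y ← 2.200000 + (0.54/2)·(-6.872800 + (-2.703371)) = -0.385566
x=0.540000, y=-0.385566:
  k1 = f(0.540000, -0.385566) = 0.328901
  k2 = f(1.080000, -0.207960) = 1.018589
  y ← -0.385566 + (0.54/2)·(0.328901 + 1.018589) = -0.021744
x=1.080000, y=-0.021744:
  k1 = f(1.080000, -0.021744) = 1.079329
  k2 = f(1.620000, 0.561094) = 1.172947
  y ← -0.021744 + (0.54/2)·(1.079329 + 1.172947) = 0.586371
y(1.62) ≈ 0.5864

0.5864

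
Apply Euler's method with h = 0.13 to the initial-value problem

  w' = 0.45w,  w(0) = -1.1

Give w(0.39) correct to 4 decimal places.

-1.3046

Euler: w_{n+1} = w_n + h·f(s_n, w_n).
s=0.000000, w=-1.100000: f=-0.495000 → w ← -1.100000 + 0.13·(-0.495000) = -1.164350
s=0.130000, w=-1.164350: f=-0.523957 → w ← -1.164350 + 0.13·(-0.523957) = -1.232464
s=0.260000, w=-1.232464: f=-0.554609 → w ← -1.232464 + 0.13·(-0.554609) = -1.304564
w(0.39) ≈ -1.3046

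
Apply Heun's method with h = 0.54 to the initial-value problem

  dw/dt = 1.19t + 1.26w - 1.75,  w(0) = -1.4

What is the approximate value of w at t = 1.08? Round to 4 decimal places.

Heun: k1 = f(t_n, w_n); k2 = f(t_n + h, w_n + h·k1); w_{n+1} = w_n + (h/2)·(k1 + k2).
t=0.000000, w=-1.400000:
  k1 = f(0.000000, -1.400000) = -3.514000
  k2 = f(0.540000, -3.297560) = -5.262326
  w ← -1.400000 + (0.54/2)·(-3.514000 + (-5.262326)) = -3.769608
t=0.540000, w=-3.769608:
  k1 = f(0.540000, -3.769608) = -5.857106
  k2 = f(1.080000, -6.932445) = -9.199681
  w ← -3.769608 + (0.54/2)·(-5.857106 + (-9.199681)) = -7.834940
w(1.08) ≈ -7.8349

-7.8349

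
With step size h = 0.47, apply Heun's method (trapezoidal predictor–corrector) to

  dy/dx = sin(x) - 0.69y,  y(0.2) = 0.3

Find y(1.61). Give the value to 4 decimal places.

0.8164

Heun: k1 = f(x_n, y_n); k2 = f(x_n + h, y_n + h·k1); y_{n+1} = y_n + (h/2)·(k1 + k2).
x=0.200000, y=0.300000:
  k1 = f(0.200000, 0.300000) = -0.008331
  k2 = f(0.670000, 0.296085) = 0.416688
  y ← 0.300000 + (0.47/2)·(-0.008331 + 0.416688) = 0.395964
x=0.670000, y=0.395964:
  k1 = f(0.670000, 0.395964) = 0.347771
  k2 = f(1.140000, 0.559416) = 0.522636
  y ← 0.395964 + (0.47/2)·(0.347771 + 0.522636) = 0.600510
x=1.140000, y=0.600510:
  k1 = f(1.140000, 0.600510) = 0.494282
  k2 = f(1.610000, 0.832822) = 0.424584
  y ← 0.600510 + (0.47/2)·(0.494282 + 0.424584) = 0.816443
y(1.61) ≈ 0.8164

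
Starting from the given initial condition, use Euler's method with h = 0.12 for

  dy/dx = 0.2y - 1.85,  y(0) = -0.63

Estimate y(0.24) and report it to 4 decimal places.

Euler: y_{n+1} = y_n + h·f(x_n, y_n).
x=0.000000, y=-0.630000: f=-1.976000 → y ← -0.630000 + 0.12·(-1.976000) = -0.867120
x=0.120000, y=-0.867120: f=-2.023424 → y ← -0.867120 + 0.12·(-2.023424) = -1.109931
y(0.24) ≈ -1.1099

-1.1099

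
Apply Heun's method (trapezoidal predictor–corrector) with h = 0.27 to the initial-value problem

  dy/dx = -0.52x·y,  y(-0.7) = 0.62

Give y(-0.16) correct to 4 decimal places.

0.6993

Heun: k1 = f(x_n, y_n); k2 = f(x_n + h, y_n + h·k1); y_{n+1} = y_n + (h/2)·(k1 + k2).
x=-0.700000, y=0.620000:
  k1 = f(-0.700000, 0.620000) = 0.225680
  k2 = f(-0.430000, 0.680934) = 0.152257
  y ← 0.620000 + (0.27/2)·(0.225680 + 0.152257) = 0.671021
x=-0.430000, y=0.671021:
  k1 = f(-0.430000, 0.671021) = 0.150040
  k2 = f(-0.160000, 0.711532) = 0.059199
  y ← 0.671021 + (0.27/2)·(0.150040 + 0.059199) = 0.699269
y(-0.16) ≈ 0.6993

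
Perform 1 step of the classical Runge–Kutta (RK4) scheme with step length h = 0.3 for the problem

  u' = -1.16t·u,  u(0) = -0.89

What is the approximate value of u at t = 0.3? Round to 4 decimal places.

-0.8447

RK4: k1 = f(t_n, u_n); k2 = f(t_n + h/2, u_n + (h/2)·k1); k3 = f(t_n + h/2, u_n + (h/2)·k2); k4 = f(t_n + h, u_n + h·k3); u_{n+1} = u_n + (h/6)·(k1 + 2k2 + 2k3 + k4).
t=0.000000, u=-0.890000:
  k1 = f(0.000000, -0.890000) = 0.000000
  k2 = f(0.150000, -0.890000) = 0.154860
  k3 = f(0.150000, -0.866771) = 0.150818
  k4 = f(0.300000, -0.844755) = 0.293975
  u ← -0.890000 + (0.3/6)·(k1 + 2k2 + 2k3 + k4) = -0.844733
u(0.3) ≈ -0.8447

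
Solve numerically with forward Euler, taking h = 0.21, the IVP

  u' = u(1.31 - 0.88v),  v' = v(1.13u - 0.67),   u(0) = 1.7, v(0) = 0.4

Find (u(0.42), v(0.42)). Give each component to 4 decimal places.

2.4132, 0.6788

Euler on (u,v): u_{n+1} = u_n + h·u', v_{n+1} = v_n + h·v'.
0.000000: (1.700000, 0.400000); f=(1.628600, 0.500400) → (2.042006, 0.505084)
0.210000: (2.042006, 0.505084); f=(1.767409, 0.827058) → (2.413162, 0.678766)
(u(0.42), v(0.42)) ≈ (2.4132, 0.6788)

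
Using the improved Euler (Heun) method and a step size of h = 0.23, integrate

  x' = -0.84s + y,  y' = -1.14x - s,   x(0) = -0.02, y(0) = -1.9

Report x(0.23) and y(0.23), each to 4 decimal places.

Heun on (x,y): k1 = f(s_n, state_n); k2 = f(s_n + h, state_n + h·k1); state_{n+1} = state_n + (h/2)·(k1 + k2).
0.000000: (-0.020000, -1.900000)
  k1 = (-1.900000, 0.022800)
  predictor → (-0.457000, -1.894756)
  k2 = (-2.087956, 0.290980)
  → (-0.478615, -1.863915)
(x(0.23), y(0.23)) ≈ (-0.4786, -1.8639)

-0.4786, -1.8639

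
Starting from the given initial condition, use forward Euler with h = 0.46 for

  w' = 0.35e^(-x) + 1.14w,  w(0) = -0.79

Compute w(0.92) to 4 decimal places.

Euler: w_{n+1} = w_n + h·f(x_n, w_n).
x=0.000000, w=-0.790000: f=-0.550600 → w ← -0.790000 + 0.46·(-0.550600) = -1.043276
x=0.460000, w=-1.043276: f=-0.968385 → w ← -1.043276 + 0.46·(-0.968385) = -1.488733
w(0.92) ≈ -1.4887

-1.4887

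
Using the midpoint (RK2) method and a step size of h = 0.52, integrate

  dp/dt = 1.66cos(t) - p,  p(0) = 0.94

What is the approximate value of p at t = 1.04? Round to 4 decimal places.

1.1498

Midpoint: k1 = f(t_n, p_n); k2 = f(t_n + h/2, p_n + (h/2)·k1); p_{n+1} = p_n + h·k2.
t=0.000000, p=0.940000:
  k1 = f(0.000000, 0.940000) = 0.720000
  k2 = f(0.260000, 1.127200) = 0.477007
  p ← 0.940000 + 0.52·0.477007 = 1.188044
t=0.520000, p=1.188044:
  k1 = f(0.520000, 1.188044) = 0.252536
  k2 = f(0.780000, 1.253703) = -0.073587
  p ← 1.188044 + 0.52·(-0.073587) = 1.149779
p(1.04) ≈ 1.1498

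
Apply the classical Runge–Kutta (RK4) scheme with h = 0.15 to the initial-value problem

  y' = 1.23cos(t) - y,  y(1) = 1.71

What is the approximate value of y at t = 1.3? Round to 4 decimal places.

RK4: k1 = f(t_n, y_n); k2 = f(t_n + h/2, y_n + (h/2)·k1); k3 = f(t_n + h/2, y_n + (h/2)·k2); k4 = f(t_n + h, y_n + h·k3); y_{n+1} = y_n + (h/6)·(k1 + 2k2 + 2k3 + k4).
t=1.000000, y=1.710000:
  k1 = f(1.000000, 1.710000) = -1.045428
  k2 = f(1.075000, 1.631593) = -1.046442
  k3 = f(1.075000, 1.631517) = -1.046366
  k4 = f(1.150000, 1.553045) = -1.050606
  y ← 1.710000 + (0.15/6)·(k1 + 2k2 + 2k3 + k4) = 1.552959
t=1.150000, y=1.552959:
  k1 = f(1.150000, 1.552959) = -1.050519
  k2 = f(1.225000, 1.474170) = -1.057266
  k3 = f(1.225000, 1.473664) = -1.056760
  k4 = f(1.300000, 1.394445) = -1.065421
  y ← 1.552959 + (0.15/6)·(k1 + 2k2 + 2k3 + k4) = 1.394359
y(1.3) ≈ 1.3944

1.3944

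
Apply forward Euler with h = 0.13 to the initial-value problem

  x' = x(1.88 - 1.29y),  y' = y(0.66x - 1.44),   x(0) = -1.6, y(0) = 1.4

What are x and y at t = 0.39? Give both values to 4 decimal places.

Euler on (x,y): x_{n+1} = x_n + h·x', y_{n+1} = y_n + h·y'.
0.000000: (-1.600000, 1.400000); f=(-0.118400, -3.494400) → (-1.615392, 0.945728)
0.130000: (-1.615392, 0.945728); f=(-1.066176, -2.370144) → (-1.753995, 0.637609)
0.260000: (-1.753995, 0.637609); f=(-1.854822, -1.656277) → (-1.995122, 0.422293)
(x(0.39), y(0.39)) ≈ (-1.9951, 0.4223)

-1.9951, 0.4223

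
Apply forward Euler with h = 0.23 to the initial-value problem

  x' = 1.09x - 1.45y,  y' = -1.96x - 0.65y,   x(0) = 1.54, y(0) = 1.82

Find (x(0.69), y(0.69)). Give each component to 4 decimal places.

1.6635, -0.5036

Euler on (x,y): x_{n+1} = x_n + h·x', y_{n+1} = y_n + h·y'.
0.000000: (1.540000, 1.820000); f=(-0.960400, -4.201400) → (1.319108, 0.853678)
0.230000: (1.319108, 0.853678); f=(0.199995, -3.140342) → (1.365107, 0.131399)
0.460000: (1.365107, 0.131399); f=(1.297437, -2.761019) → (1.663517, -0.503635)
(x(0.69), y(0.69)) ≈ (1.6635, -0.5036)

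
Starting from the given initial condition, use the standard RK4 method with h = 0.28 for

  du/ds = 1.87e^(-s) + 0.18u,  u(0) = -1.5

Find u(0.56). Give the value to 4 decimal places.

-0.8115

RK4: k1 = f(s_n, u_n); k2 = f(s_n + h/2, u_n + (h/2)·k1); k3 = f(s_n + h/2, u_n + (h/2)·k2); k4 = f(s_n + h, u_n + h·k3); u_{n+1} = u_n + (h/6)·(k1 + 2k2 + 2k3 + k4).
s=0.000000, u=-1.500000:
  k1 = f(0.000000, -1.500000) = 1.600000
  k2 = f(0.140000, -1.276000) = 1.396020
  k3 = f(0.140000, -1.304557) = 1.390880
  k4 = f(0.280000, -1.110554) = 1.213416
  u ← -1.500000 + (0.28/6)·(k1 + 2k2 + 2k3 + k4) = -1.108597
s=0.280000, u=-1.108597:
  k1 = f(0.280000, -1.108597) = 1.213768
  k2 = f(0.420000, -0.938669) = 1.059717
  k3 = f(0.420000, -0.960236) = 1.055835
  k4 = f(0.560000, -0.812963) = 0.921828
  u ← -1.108597 + (0.28/6)·(k1 + 2k2 + 2k3 + k4) = -0.811484
u(0.56) ≈ -0.8115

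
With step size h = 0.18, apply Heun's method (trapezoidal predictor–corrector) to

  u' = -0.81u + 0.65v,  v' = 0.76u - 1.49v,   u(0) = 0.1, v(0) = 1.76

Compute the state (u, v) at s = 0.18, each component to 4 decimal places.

0.2506, 1.3762

Heun on (u,v): k1 = f(s_n, state_n); k2 = f(s_n + h, state_n + h·k1); state_{n+1} = state_n + (h/2)·(k1 + k2).
0.000000: (0.100000, 1.760000)
  k1 = (1.063000, -2.546400)
  predictor → (0.291340, 1.301648)
  k2 = (0.610086, -1.718037)
  → (0.250578, 1.376201)
(u(0.18), v(0.18)) ≈ (0.2506, 1.3762)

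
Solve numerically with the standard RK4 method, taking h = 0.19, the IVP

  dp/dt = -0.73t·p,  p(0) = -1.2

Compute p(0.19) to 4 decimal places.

-1.1843

RK4: k1 = f(t_n, p_n); k2 = f(t_n + h/2, p_n + (h/2)·k1); k3 = f(t_n + h/2, p_n + (h/2)·k2); k4 = f(t_n + h, p_n + h·k3); p_{n+1} = p_n + (h/6)·(k1 + 2k2 + 2k3 + k4).
t=0.000000, p=-1.200000:
  k1 = f(0.000000, -1.200000) = 0.000000
  k2 = f(0.095000, -1.200000) = 0.083220
  k3 = f(0.095000, -1.192094) = 0.082672
  k4 = f(0.190000, -1.184292) = 0.164261
  p ← -1.200000 + (0.19/6)·(k1 + 2k2 + 2k3 + k4) = -1.184292
p(0.19) ≈ -1.1843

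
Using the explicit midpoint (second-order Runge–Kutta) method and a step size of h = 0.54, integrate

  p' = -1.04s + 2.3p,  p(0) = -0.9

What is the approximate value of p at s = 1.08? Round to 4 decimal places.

Midpoint: k1 = f(s_n, p_n); k2 = f(s_n + h/2, p_n + (h/2)·k1); p_{n+1} = p_n + h·k2.
s=0.000000, p=-0.900000:
  k1 = f(0.000000, -0.900000) = -2.070000
  k2 = f(0.270000, -1.458900) = -3.636270
  p ← -0.900000 + 0.54·(-3.636270) = -2.863586
s=0.540000, p=-2.863586:
  k1 = f(0.540000, -2.863586) = -7.147847
  k2 = f(0.810000, -4.793505) = -11.867461
  p ← -2.863586 + 0.54·(-11.867461) = -9.272014
p(1.08) ≈ -9.2720

-9.2720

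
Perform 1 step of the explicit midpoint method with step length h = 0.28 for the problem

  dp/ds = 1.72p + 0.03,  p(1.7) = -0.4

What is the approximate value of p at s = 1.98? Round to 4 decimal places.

-0.6286

Midpoint: k1 = f(s_n, p_n); k2 = f(s_n + h/2, p_n + (h/2)·k1); p_{n+1} = p_n + h·k2.
s=1.700000, p=-0.400000:
  k1 = f(1.700000, -0.400000) = -0.658000
  k2 = f(1.840000, -0.492120) = -0.816446
  p ← -0.400000 + 0.28·(-0.816446) = -0.628605
p(1.98) ≈ -0.6286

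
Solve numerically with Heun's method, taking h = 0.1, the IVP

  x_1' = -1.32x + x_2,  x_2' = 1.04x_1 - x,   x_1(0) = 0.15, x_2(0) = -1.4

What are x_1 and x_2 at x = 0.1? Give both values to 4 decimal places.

0.0042, -1.3967

Heun on (x_1,x_2): k1 = f(x_n, state_n); k2 = f(x_n + h, state_n + h·k1); state_{n+1} = state_n + (h/2)·(k1 + k2).
0.000000: (0.150000, -1.400000)
  k1 = (-1.400000, 0.156000)
  predictor → (0.010000, -1.384400)
  k2 = (-1.516400, -0.089600)
  → (0.004180, -1.396680)
(x_1(0.1), x_2(0.1)) ≈ (0.0042, -1.3967)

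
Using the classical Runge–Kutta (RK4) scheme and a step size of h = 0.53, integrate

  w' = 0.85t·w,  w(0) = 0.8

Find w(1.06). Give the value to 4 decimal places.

1.2895

RK4: k1 = f(t_n, w_n); k2 = f(t_n + h/2, w_n + (h/2)·k1); k3 = f(t_n + h/2, w_n + (h/2)·k2); k4 = f(t_n + h, w_n + h·k3); w_{n+1} = w_n + (h/6)·(k1 + 2k2 + 2k3 + k4).
t=0.000000, w=0.800000:
  k1 = f(0.000000, 0.800000) = 0.000000
  k2 = f(0.265000, 0.800000) = 0.180200
  k3 = f(0.265000, 0.847753) = 0.190956
  k4 = f(0.530000, 0.901207) = 0.405994
  w ← 0.800000 + (0.53/6)·(k1 + 2k2 + 2k3 + k4) = 0.901434
t=0.530000, w=0.901434:
  k1 = f(0.530000, 0.901434) = 0.406096
  k2 = f(0.795000, 1.009049) = 0.681865
  k3 = f(0.795000, 1.082128) = 0.731248
  k4 = f(1.060000, 1.288995) = 1.161385
  w ← 0.901434 + (0.53/6)·(k1 + 2k2 + 2k3 + k4) = 1.289544
w(1.06) ≈ 1.2895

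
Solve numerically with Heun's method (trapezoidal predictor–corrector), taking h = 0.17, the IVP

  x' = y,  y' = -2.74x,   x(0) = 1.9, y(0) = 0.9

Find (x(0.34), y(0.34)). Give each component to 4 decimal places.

Heun on (x,y): k1 = f(t_n, state_n); k2 = f(t_n + h, state_n + h·k1); state_{n+1} = state_n + (h/2)·(k1 + k2).
0.000000: (1.900000, 0.900000)
  k1 = (0.900000, -5.206000)
  predictor → (2.053000, 0.014980)
  k2 = (0.014980, -5.625220)
  → (1.977773, -0.020654)
0.170000: (1.977773, -0.020654)
  k1 = (-0.020654, -5.419099)
  predictor → (1.974262, -0.941901)
  k2 = (-0.941901, -5.409478)
  → (1.895956, -0.941083)
(x(0.34), y(0.34)) ≈ (1.8960, -0.9411)

1.8960, -0.9411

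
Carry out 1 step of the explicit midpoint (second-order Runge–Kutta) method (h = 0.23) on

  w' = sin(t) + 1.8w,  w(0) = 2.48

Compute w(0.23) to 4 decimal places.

3.7456

Midpoint: k1 = f(t_n, w_n); k2 = f(t_n + h/2, w_n + (h/2)·k1); w_{n+1} = w_n + h·k2.
t=0.000000, w=2.480000:
  k1 = f(0.000000, 2.480000) = 4.464000
  k2 = f(0.115000, 2.993360) = 5.502795
  w ← 2.480000 + 0.23·5.502795 = 3.745643
w(0.23) ≈ 3.7456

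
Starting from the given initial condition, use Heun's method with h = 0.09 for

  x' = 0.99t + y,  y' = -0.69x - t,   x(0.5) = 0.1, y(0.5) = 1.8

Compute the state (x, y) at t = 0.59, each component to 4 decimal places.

Heun on (x,y): k1 = f(t_n, state_n); k2 = f(t_n + h, state_n + h·k1); state_{n+1} = state_n + (h/2)·(k1 + k2).
0.500000: (0.100000, 1.800000)
  k1 = (2.295000, -0.569000)
  predictor → (0.306550, 1.748790)
  k2 = (2.332890, -0.801519)
  → (0.308255, 1.738327)
(x(0.59), y(0.59)) ≈ (0.3083, 1.7383)

0.3083, 1.7383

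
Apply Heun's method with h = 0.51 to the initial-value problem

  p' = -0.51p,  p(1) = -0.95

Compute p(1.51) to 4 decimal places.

-0.7350

Heun: k1 = f(s_n, p_n); k2 = f(s_n + h, p_n + h·k1); p_{n+1} = p_n + (h/2)·(k1 + k2).
s=1.000000, p=-0.950000:
  k1 = f(1.000000, -0.950000) = 0.484500
  k2 = f(1.510000, -0.702905) = 0.358482
  p ← -0.950000 + (0.51/2)·(0.484500 + 0.358482) = -0.735040
p(1.51) ≈ -0.7350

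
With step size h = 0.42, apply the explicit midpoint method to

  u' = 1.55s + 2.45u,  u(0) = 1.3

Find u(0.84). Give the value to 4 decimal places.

9.4097

Midpoint: k1 = f(s_n, u_n); k2 = f(s_n + h/2, u_n + (h/2)·k1); u_{n+1} = u_n + h·k2.
s=0.000000, u=1.300000:
  k1 = f(0.000000, 1.300000) = 3.185000
  k2 = f(0.210000, 1.968850) = 5.149183
  u ← 1.300000 + 0.42·5.149183 = 3.462657
s=0.420000, u=3.462657:
  k1 = f(0.420000, 3.462657) = 9.134509
  k2 = f(0.630000, 5.380903) = 14.159714
  u ← 3.462657 + 0.42·14.159714 = 9.409736
u(0.84) ≈ 9.4097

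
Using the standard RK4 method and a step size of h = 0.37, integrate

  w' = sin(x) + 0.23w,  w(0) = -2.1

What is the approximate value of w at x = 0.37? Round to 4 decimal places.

RK4: k1 = f(x_n, w_n); k2 = f(x_n + h/2, w_n + (h/2)·k1); k3 = f(x_n + h/2, w_n + (h/2)·k2); k4 = f(x_n + h, w_n + h·k3); w_{n+1} = w_n + (h/6)·(k1 + 2k2 + 2k3 + k4).
x=0.000000, w=-2.100000:
  k1 = f(0.000000, -2.100000) = -0.483000
  k2 = f(0.185000, -2.189355) = -0.319605
  k3 = f(0.185000, -2.159127) = -0.312653
  k4 = f(0.370000, -2.215681) = -0.147991
  w ← -2.100000 + (0.37/6)·(k1 + 2k2 + 2k3 + k4) = -2.216890
w(0.37) ≈ -2.2169

-2.2169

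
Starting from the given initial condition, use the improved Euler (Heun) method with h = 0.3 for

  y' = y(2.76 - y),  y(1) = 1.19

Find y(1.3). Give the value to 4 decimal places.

1.7353

Heun: k1 = f(t_n, y_n); k2 = f(t_n + h, y_n + h·k1); y_{n+1} = y_n + (h/2)·(k1 + k2).
t=1.000000, y=1.190000:
  k1 = f(1.000000, 1.190000) = 1.868300
  k2 = f(1.300000, 1.750490) = 1.767137
  y ← 1.190000 + (0.3/2)·(1.868300 + 1.767137) = 1.735316
y(1.3) ≈ 1.7353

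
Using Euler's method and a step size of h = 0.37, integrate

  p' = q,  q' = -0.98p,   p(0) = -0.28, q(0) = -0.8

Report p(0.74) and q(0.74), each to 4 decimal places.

Euler on (p,q): p_{n+1} = p_n + h·p', q_{n+1} = q_n + h·q'.
0.000000: (-0.280000, -0.800000); f=(-0.800000, 0.274400) → (-0.576000, -0.698472)
0.370000: (-0.576000, -0.698472); f=(-0.698472, 0.564480) → (-0.834435, -0.489614)
(p(0.74), q(0.74)) ≈ (-0.8344, -0.4896)

-0.8344, -0.4896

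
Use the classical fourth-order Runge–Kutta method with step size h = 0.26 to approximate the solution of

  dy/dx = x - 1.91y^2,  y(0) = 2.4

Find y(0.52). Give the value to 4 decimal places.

0.7476

RK4: k1 = f(x_n, y_n); k2 = f(x_n + h/2, y_n + (h/2)·k1); k3 = f(x_n + h/2, y_n + (h/2)·k2); k4 = f(x_n + h, y_n + h·k3); y_{n+1} = y_n + (h/6)·(k1 + 2k2 + 2k3 + k4).
x=0.000000, y=2.400000:
  k1 = f(0.000000, 2.400000) = -11.001600
  k2 = f(0.130000, 0.969792) = -1.666348
  k3 = f(0.130000, 2.183375) = -8.975209
  k4 = f(0.260000, 0.066446) = 0.251567
  y ← 2.400000 + (0.26/6)·(k1 + 2k2 + 2k3 + k4) = 1.011897
x=0.260000, y=1.011897:
  k1 = f(0.260000, 1.011897) = -1.695717
  k2 = f(0.390000, 0.791454) = -0.806422
  k3 = f(0.390000, 0.907062) = -1.181475
  k4 = f(0.520000, 0.704714) = -0.428546
  y ← 1.011897 + (0.26/6)·(k1 + 2k2 + 2k3 + k4) = 0.747561
y(0.52) ≈ 0.7476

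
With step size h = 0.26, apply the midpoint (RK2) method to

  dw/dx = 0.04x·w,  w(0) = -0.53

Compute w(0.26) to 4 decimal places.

Midpoint: k1 = f(x_n, w_n); k2 = f(x_n + h/2, w_n + (h/2)·k1); w_{n+1} = w_n + h·k2.
x=0.000000, w=-0.530000:
  k1 = f(0.000000, -0.530000) = 0.000000
  k2 = f(0.130000, -0.530000) = -0.002756
  w ← -0.530000 + 0.26·(-0.002756) = -0.530717
w(0.26) ≈ -0.5307

-0.5307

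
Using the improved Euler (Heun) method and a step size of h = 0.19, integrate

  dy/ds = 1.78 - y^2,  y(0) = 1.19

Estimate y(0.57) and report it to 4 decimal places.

1.2984

Heun: k1 = f(s_n, y_n); k2 = f(s_n + h, y_n + h·k1); y_{n+1} = y_n + (h/2)·(k1 + k2).
s=0.000000, y=1.190000:
  k1 = f(0.000000, 1.190000) = 0.363900
  k2 = f(0.190000, 1.259141) = 0.194564
  y ← 1.190000 + (0.19/2)·(0.363900 + 0.194564) = 1.243054
s=0.190000, y=1.243054:
  k1 = f(0.190000, 1.243054) = 0.234817
  k2 = f(0.380000, 1.287669) = 0.121908
  y ← 1.243054 + (0.19/2)·(0.234817 + 0.121908) = 1.276943
s=0.380000, y=1.276943:
  k1 = f(0.380000, 1.276943) = 0.149417
  k2 = f(0.570000, 1.305332) = 0.076108
  y ← 1.276943 + (0.19/2)·(0.149417 + 0.076108) = 1.298368
y(0.57) ≈ 1.2984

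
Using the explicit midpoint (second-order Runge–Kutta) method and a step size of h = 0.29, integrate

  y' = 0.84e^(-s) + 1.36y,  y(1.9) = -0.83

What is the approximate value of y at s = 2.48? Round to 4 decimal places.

-1.7129

Midpoint: k1 = f(s_n, y_n); k2 = f(s_n + h/2, y_n + (h/2)·k1); y_{n+1} = y_n + h·k2.
s=1.900000, y=-0.830000:
  k1 = f(1.900000, -0.830000) = -1.003162
  k2 = f(2.045000, -0.975459) = -1.217944
  y ← -0.830000 + 0.29·(-1.217944) = -1.183204
s=2.190000, y=-1.183204:
  k1 = f(2.190000, -1.183204) = -1.515147
  k2 = f(2.335000, -1.402900) = -1.826623
  y ← -1.183204 + 0.29·(-1.826623) = -1.712925
y(2.48) ≈ -1.7129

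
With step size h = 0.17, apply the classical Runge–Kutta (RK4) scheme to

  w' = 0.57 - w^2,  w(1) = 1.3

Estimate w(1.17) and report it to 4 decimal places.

RK4: k1 = f(t_n, w_n); k2 = f(t_n + h/2, w_n + (h/2)·k1); k3 = f(t_n + h/2, w_n + (h/2)·k2); k4 = f(t_n + h, w_n + h·k3); w_{n+1} = w_n + (h/6)·(k1 + 2k2 + 2k3 + k4).
t=1.000000, w=1.300000:
  k1 = f(1.000000, 1.300000) = -1.120000
  k2 = f(1.085000, 1.204800) = -0.881543
  k3 = f(1.085000, 1.225069) = -0.930794
  k4 = f(1.170000, 1.141765) = -0.733627
  w ← 1.300000 + (0.17/6)·(k1 + 2k2 + 2k3 + k4) = 1.144781
w(1.17) ≈ 1.1448

1.1448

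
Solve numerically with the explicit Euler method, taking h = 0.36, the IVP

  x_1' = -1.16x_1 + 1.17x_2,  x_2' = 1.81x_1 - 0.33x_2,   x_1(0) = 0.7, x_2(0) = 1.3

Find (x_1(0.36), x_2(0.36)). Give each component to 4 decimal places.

Euler on (x_1,x_2): x_1_{n+1} = x_1_n + h·x_1', x_2_{n+1} = x_2_n + h·x_2'.
0.000000: (0.700000, 1.300000); f=(0.709000, 0.838000) → (0.955240, 1.601680)
(x_1(0.36), x_2(0.36)) ≈ (0.9552, 1.6017)

0.9552, 1.6017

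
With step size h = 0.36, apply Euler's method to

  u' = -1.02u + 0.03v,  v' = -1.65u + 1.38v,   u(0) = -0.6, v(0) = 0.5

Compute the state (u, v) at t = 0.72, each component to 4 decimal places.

Euler on (u,v): u_{n+1} = u_n + h·u', v_{n+1} = v_n + h·v'.
0.000000: (-0.600000, 0.500000); f=(0.627000, 1.680000) → (-0.374280, 1.104800)
0.360000: (-0.374280, 1.104800); f=(0.414910, 2.142186) → (-0.224913, 1.875987)
(u(0.72), v(0.72)) ≈ (-0.2249, 1.8760)

-0.2249, 1.8760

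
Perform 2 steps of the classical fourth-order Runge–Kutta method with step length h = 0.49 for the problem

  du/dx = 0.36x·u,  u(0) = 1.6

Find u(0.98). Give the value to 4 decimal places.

1.9019

RK4: k1 = f(x_n, u_n); k2 = f(x_n + h/2, u_n + (h/2)·k1); k3 = f(x_n + h/2, u_n + (h/2)·k2); k4 = f(x_n + h, u_n + h·k3); u_{n+1} = u_n + (h/6)·(k1 + 2k2 + 2k3 + k4).
x=0.000000, u=1.600000:
  k1 = f(0.000000, 1.600000) = 0.000000
  k2 = f(0.245000, 1.600000) = 0.141120
  k3 = f(0.245000, 1.634574) = 0.144169
  k4 = f(0.490000, 1.670643) = 0.294701
  u ← 1.600000 + (0.49/6)·(k1 + 2k2 + 2k3 + k4) = 1.670665
x=0.490000, u=1.670665:
  k1 = f(0.490000, 1.670665) = 0.294705
  k2 = f(0.735000, 1.742867) = 0.461163
  k3 = f(0.735000, 1.783649) = 0.471954
  k4 = f(0.980000, 1.901922) = 0.670998
  u ← 1.670665 + (0.49/6)·(k1 + 2k2 + 2k3 + k4) = 1.901939
u(0.98) ≈ 1.9019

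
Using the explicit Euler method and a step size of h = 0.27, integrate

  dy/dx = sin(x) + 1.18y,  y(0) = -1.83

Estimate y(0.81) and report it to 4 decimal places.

Euler: y_{n+1} = y_n + h·f(x_n, y_n).
x=0.000000, y=-1.830000: f=-2.159400 → y ← -1.830000 + 0.27·(-2.159400) = -2.413038
x=0.270000, y=-2.413038: f=-2.580653 → y ← -2.413038 + 0.27·(-2.580653) = -3.109814
x=0.540000, y=-3.109814: f=-3.155445 → y ← -3.109814 + 0.27·(-3.155445) = -3.961785
y(0.81) ≈ -3.9618

-3.9618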